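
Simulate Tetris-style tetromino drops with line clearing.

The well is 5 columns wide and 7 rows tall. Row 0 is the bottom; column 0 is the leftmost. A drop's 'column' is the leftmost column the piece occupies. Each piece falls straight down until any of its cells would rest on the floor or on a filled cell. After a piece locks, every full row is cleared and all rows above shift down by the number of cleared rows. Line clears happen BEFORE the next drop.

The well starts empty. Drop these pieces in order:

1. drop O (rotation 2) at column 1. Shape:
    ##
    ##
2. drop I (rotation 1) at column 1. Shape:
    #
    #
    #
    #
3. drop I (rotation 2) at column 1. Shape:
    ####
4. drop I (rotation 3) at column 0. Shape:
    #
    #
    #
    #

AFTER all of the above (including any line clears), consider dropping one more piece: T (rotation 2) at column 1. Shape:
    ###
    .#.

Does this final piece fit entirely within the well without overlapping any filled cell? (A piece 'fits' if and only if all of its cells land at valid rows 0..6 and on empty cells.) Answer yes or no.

Drop 1: O rot2 at col 1 lands with bottom-row=0; cleared 0 line(s) (total 0); column heights now [0 2 2 0 0], max=2
Drop 2: I rot1 at col 1 lands with bottom-row=2; cleared 0 line(s) (total 0); column heights now [0 6 2 0 0], max=6
Drop 3: I rot2 at col 1 lands with bottom-row=6; cleared 0 line(s) (total 0); column heights now [0 7 7 7 7], max=7
Drop 4: I rot3 at col 0 lands with bottom-row=0; cleared 0 line(s) (total 0); column heights now [4 7 7 7 7], max=7
Test piece T rot2 at col 1 (width 3): heights before test = [4 7 7 7 7]; fits = False

Answer: no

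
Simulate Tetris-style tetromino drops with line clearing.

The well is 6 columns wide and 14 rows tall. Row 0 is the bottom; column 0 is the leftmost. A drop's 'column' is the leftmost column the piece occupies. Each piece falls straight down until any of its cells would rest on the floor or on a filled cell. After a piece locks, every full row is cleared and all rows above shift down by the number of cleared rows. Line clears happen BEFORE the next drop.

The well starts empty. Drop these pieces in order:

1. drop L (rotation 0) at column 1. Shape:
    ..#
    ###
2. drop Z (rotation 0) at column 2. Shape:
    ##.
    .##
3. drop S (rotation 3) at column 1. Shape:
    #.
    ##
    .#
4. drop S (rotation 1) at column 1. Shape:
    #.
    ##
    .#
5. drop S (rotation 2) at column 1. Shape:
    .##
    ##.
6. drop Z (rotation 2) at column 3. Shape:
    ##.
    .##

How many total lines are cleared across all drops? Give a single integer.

Answer: 0

Derivation:
Drop 1: L rot0 at col 1 lands with bottom-row=0; cleared 0 line(s) (total 0); column heights now [0 1 1 2 0 0], max=2
Drop 2: Z rot0 at col 2 lands with bottom-row=2; cleared 0 line(s) (total 0); column heights now [0 1 4 4 3 0], max=4
Drop 3: S rot3 at col 1 lands with bottom-row=4; cleared 0 line(s) (total 0); column heights now [0 7 6 4 3 0], max=7
Drop 4: S rot1 at col 1 lands with bottom-row=6; cleared 0 line(s) (total 0); column heights now [0 9 8 4 3 0], max=9
Drop 5: S rot2 at col 1 lands with bottom-row=9; cleared 0 line(s) (total 0); column heights now [0 10 11 11 3 0], max=11
Drop 6: Z rot2 at col 3 lands with bottom-row=10; cleared 0 line(s) (total 0); column heights now [0 10 11 12 12 11], max=12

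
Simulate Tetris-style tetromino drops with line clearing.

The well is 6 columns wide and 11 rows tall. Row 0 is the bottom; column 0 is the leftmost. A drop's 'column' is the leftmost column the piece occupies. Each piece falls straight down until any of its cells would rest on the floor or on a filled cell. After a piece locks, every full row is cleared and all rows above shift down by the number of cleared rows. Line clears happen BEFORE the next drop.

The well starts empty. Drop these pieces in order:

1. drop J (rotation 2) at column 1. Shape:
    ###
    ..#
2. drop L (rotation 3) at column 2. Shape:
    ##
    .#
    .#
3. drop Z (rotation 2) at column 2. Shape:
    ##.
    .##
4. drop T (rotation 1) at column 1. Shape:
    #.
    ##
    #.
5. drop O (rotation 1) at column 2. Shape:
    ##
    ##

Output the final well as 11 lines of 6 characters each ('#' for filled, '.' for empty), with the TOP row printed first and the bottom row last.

Drop 1: J rot2 at col 1 lands with bottom-row=0; cleared 0 line(s) (total 0); column heights now [0 2 2 2 0 0], max=2
Drop 2: L rot3 at col 2 lands with bottom-row=2; cleared 0 line(s) (total 0); column heights now [0 2 5 5 0 0], max=5
Drop 3: Z rot2 at col 2 lands with bottom-row=5; cleared 0 line(s) (total 0); column heights now [0 2 7 7 6 0], max=7
Drop 4: T rot1 at col 1 lands with bottom-row=6; cleared 0 line(s) (total 0); column heights now [0 9 8 7 6 0], max=9
Drop 5: O rot1 at col 2 lands with bottom-row=8; cleared 0 line(s) (total 0); column heights now [0 9 10 10 6 0], max=10

Answer: ......
..##..
.###..
.##...
.###..
...##.
..##..
...#..
...#..
.###..
...#..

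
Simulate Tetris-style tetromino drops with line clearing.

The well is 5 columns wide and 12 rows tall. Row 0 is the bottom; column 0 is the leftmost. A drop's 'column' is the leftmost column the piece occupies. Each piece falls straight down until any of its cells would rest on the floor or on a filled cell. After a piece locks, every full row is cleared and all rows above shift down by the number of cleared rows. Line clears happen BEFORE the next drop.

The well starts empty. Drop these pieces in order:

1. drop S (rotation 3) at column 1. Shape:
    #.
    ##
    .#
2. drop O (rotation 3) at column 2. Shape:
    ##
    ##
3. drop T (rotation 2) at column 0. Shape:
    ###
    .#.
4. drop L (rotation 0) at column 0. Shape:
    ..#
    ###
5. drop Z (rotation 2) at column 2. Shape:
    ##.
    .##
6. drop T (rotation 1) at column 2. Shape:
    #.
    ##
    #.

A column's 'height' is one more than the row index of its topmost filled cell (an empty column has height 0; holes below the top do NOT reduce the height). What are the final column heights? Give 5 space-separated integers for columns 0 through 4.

Drop 1: S rot3 at col 1 lands with bottom-row=0; cleared 0 line(s) (total 0); column heights now [0 3 2 0 0], max=3
Drop 2: O rot3 at col 2 lands with bottom-row=2; cleared 0 line(s) (total 0); column heights now [0 3 4 4 0], max=4
Drop 3: T rot2 at col 0 lands with bottom-row=3; cleared 0 line(s) (total 0); column heights now [5 5 5 4 0], max=5
Drop 4: L rot0 at col 0 lands with bottom-row=5; cleared 0 line(s) (total 0); column heights now [6 6 7 4 0], max=7
Drop 5: Z rot2 at col 2 lands with bottom-row=6; cleared 0 line(s) (total 0); column heights now [6 6 8 8 7], max=8
Drop 6: T rot1 at col 2 lands with bottom-row=8; cleared 0 line(s) (total 0); column heights now [6 6 11 10 7], max=11

Answer: 6 6 11 10 7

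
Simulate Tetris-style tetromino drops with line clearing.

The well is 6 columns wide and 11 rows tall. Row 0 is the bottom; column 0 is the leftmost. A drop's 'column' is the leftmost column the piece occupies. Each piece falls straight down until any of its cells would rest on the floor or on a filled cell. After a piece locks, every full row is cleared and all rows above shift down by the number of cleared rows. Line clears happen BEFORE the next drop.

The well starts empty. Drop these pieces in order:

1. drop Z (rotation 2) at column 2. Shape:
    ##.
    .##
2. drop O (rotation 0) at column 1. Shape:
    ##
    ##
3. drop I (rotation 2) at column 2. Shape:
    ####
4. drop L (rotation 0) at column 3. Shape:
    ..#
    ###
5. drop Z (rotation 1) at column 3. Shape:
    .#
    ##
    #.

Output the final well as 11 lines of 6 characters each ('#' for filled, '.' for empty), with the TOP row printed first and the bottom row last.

Answer: ......
......
....#.
...##.
...#.#
...###
..####
.##...
.##...
..##..
...##.

Derivation:
Drop 1: Z rot2 at col 2 lands with bottom-row=0; cleared 0 line(s) (total 0); column heights now [0 0 2 2 1 0], max=2
Drop 2: O rot0 at col 1 lands with bottom-row=2; cleared 0 line(s) (total 0); column heights now [0 4 4 2 1 0], max=4
Drop 3: I rot2 at col 2 lands with bottom-row=4; cleared 0 line(s) (total 0); column heights now [0 4 5 5 5 5], max=5
Drop 4: L rot0 at col 3 lands with bottom-row=5; cleared 0 line(s) (total 0); column heights now [0 4 5 6 6 7], max=7
Drop 5: Z rot1 at col 3 lands with bottom-row=6; cleared 0 line(s) (total 0); column heights now [0 4 5 8 9 7], max=9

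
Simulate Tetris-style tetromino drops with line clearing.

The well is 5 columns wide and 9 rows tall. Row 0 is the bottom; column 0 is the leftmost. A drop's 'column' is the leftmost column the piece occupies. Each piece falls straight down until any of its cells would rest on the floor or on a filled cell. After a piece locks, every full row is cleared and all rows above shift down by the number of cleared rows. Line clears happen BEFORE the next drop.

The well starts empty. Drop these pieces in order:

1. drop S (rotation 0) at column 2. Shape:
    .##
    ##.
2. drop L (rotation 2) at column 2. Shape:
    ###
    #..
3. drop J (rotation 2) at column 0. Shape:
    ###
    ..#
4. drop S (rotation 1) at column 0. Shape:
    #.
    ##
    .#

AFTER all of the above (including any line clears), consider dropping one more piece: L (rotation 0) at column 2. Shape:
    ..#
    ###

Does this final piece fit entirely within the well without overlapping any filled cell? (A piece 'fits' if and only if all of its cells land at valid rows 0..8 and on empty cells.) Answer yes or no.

Drop 1: S rot0 at col 2 lands with bottom-row=0; cleared 0 line(s) (total 0); column heights now [0 0 1 2 2], max=2
Drop 2: L rot2 at col 2 lands with bottom-row=1; cleared 0 line(s) (total 0); column heights now [0 0 3 3 3], max=3
Drop 3: J rot2 at col 0 lands with bottom-row=3; cleared 0 line(s) (total 0); column heights now [5 5 5 3 3], max=5
Drop 4: S rot1 at col 0 lands with bottom-row=5; cleared 0 line(s) (total 0); column heights now [8 7 5 3 3], max=8
Test piece L rot0 at col 2 (width 3): heights before test = [8 7 5 3 3]; fits = True

Answer: yes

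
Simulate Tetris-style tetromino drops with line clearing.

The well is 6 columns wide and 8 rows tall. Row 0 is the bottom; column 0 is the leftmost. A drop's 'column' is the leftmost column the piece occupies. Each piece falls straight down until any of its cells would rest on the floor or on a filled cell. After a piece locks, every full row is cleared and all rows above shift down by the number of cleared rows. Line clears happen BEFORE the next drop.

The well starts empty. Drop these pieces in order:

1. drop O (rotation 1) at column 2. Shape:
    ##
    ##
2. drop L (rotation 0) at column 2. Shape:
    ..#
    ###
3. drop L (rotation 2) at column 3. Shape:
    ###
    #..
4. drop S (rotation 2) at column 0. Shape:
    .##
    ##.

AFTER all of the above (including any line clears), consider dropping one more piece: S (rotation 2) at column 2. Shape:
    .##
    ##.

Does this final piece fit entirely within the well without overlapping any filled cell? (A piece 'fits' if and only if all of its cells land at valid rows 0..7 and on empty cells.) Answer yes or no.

Answer: yes

Derivation:
Drop 1: O rot1 at col 2 lands with bottom-row=0; cleared 0 line(s) (total 0); column heights now [0 0 2 2 0 0], max=2
Drop 2: L rot0 at col 2 lands with bottom-row=2; cleared 0 line(s) (total 0); column heights now [0 0 3 3 4 0], max=4
Drop 3: L rot2 at col 3 lands with bottom-row=3; cleared 0 line(s) (total 0); column heights now [0 0 3 5 5 5], max=5
Drop 4: S rot2 at col 0 lands with bottom-row=2; cleared 0 line(s) (total 0); column heights now [3 4 4 5 5 5], max=5
Test piece S rot2 at col 2 (width 3): heights before test = [3 4 4 5 5 5]; fits = True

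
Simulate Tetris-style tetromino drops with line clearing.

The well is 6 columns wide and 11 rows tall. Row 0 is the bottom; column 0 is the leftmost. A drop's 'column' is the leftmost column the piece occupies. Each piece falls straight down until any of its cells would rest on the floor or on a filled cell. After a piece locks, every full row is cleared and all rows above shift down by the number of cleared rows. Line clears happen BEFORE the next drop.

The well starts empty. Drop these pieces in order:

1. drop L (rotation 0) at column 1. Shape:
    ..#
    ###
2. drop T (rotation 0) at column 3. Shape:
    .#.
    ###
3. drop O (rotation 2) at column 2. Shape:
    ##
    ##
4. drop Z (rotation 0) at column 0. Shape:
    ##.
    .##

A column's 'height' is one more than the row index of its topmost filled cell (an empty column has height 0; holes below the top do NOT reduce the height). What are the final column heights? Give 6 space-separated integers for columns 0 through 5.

Answer: 7 7 6 5 4 3

Derivation:
Drop 1: L rot0 at col 1 lands with bottom-row=0; cleared 0 line(s) (total 0); column heights now [0 1 1 2 0 0], max=2
Drop 2: T rot0 at col 3 lands with bottom-row=2; cleared 0 line(s) (total 0); column heights now [0 1 1 3 4 3], max=4
Drop 3: O rot2 at col 2 lands with bottom-row=3; cleared 0 line(s) (total 0); column heights now [0 1 5 5 4 3], max=5
Drop 4: Z rot0 at col 0 lands with bottom-row=5; cleared 0 line(s) (total 0); column heights now [7 7 6 5 4 3], max=7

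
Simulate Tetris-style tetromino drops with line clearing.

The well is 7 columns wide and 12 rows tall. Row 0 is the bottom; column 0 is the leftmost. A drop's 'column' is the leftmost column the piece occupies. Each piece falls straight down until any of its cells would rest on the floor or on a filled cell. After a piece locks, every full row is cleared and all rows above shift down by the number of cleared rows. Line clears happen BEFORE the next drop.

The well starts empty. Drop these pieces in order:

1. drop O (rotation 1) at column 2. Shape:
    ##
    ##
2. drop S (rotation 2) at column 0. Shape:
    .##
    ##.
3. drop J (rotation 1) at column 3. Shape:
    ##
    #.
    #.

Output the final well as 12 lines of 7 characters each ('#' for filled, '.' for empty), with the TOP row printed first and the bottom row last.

Drop 1: O rot1 at col 2 lands with bottom-row=0; cleared 0 line(s) (total 0); column heights now [0 0 2 2 0 0 0], max=2
Drop 2: S rot2 at col 0 lands with bottom-row=1; cleared 0 line(s) (total 0); column heights now [2 3 3 2 0 0 0], max=3
Drop 3: J rot1 at col 3 lands with bottom-row=2; cleared 0 line(s) (total 0); column heights now [2 3 3 5 5 0 0], max=5

Answer: .......
.......
.......
.......
.......
.......
.......
...##..
...#...
.###...
####...
..##...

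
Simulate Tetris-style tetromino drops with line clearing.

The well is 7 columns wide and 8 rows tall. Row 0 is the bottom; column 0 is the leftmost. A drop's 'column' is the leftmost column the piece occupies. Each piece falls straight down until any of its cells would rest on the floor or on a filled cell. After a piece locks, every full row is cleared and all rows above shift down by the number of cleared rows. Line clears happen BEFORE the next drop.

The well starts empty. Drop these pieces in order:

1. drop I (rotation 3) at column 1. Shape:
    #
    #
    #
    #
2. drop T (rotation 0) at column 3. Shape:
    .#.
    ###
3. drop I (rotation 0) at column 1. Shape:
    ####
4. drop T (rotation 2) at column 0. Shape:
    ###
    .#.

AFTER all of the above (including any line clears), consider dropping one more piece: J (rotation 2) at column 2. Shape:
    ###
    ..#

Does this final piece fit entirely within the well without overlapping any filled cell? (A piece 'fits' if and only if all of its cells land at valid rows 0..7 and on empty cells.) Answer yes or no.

Drop 1: I rot3 at col 1 lands with bottom-row=0; cleared 0 line(s) (total 0); column heights now [0 4 0 0 0 0 0], max=4
Drop 2: T rot0 at col 3 lands with bottom-row=0; cleared 0 line(s) (total 0); column heights now [0 4 0 1 2 1 0], max=4
Drop 3: I rot0 at col 1 lands with bottom-row=4; cleared 0 line(s) (total 0); column heights now [0 5 5 5 5 1 0], max=5
Drop 4: T rot2 at col 0 lands with bottom-row=5; cleared 0 line(s) (total 0); column heights now [7 7 7 5 5 1 0], max=7
Test piece J rot2 at col 2 (width 3): heights before test = [7 7 7 5 5 1 0]; fits = True

Answer: yes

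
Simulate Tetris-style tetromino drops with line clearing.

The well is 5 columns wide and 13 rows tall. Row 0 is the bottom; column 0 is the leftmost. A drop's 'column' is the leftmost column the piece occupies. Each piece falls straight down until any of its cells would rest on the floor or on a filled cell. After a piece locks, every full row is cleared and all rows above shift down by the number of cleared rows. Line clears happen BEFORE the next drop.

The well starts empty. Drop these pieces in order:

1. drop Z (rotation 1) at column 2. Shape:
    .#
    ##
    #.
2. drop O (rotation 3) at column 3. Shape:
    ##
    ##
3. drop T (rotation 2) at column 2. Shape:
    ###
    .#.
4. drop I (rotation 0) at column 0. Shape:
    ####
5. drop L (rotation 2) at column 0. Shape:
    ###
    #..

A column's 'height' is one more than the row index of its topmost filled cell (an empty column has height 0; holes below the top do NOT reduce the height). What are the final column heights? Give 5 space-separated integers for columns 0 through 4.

Drop 1: Z rot1 at col 2 lands with bottom-row=0; cleared 0 line(s) (total 0); column heights now [0 0 2 3 0], max=3
Drop 2: O rot3 at col 3 lands with bottom-row=3; cleared 0 line(s) (total 0); column heights now [0 0 2 5 5], max=5
Drop 3: T rot2 at col 2 lands with bottom-row=5; cleared 0 line(s) (total 0); column heights now [0 0 7 7 7], max=7
Drop 4: I rot0 at col 0 lands with bottom-row=7; cleared 0 line(s) (total 0); column heights now [8 8 8 8 7], max=8
Drop 5: L rot2 at col 0 lands with bottom-row=8; cleared 0 line(s) (total 0); column heights now [10 10 10 8 7], max=10

Answer: 10 10 10 8 7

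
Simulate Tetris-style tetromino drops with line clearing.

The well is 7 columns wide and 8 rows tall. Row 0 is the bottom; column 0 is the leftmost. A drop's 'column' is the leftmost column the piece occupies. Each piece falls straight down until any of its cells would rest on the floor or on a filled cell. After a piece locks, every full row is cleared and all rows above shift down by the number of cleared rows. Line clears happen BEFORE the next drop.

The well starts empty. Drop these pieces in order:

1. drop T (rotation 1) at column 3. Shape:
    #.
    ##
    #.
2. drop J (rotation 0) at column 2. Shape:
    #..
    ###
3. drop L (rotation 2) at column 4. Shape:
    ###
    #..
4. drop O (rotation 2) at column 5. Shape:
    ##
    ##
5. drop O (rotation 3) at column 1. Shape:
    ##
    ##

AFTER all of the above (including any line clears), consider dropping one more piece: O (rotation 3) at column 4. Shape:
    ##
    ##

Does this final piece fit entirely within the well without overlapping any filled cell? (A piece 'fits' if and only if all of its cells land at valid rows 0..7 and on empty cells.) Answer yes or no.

Drop 1: T rot1 at col 3 lands with bottom-row=0; cleared 0 line(s) (total 0); column heights now [0 0 0 3 2 0 0], max=3
Drop 2: J rot0 at col 2 lands with bottom-row=3; cleared 0 line(s) (total 0); column heights now [0 0 5 4 4 0 0], max=5
Drop 3: L rot2 at col 4 lands with bottom-row=4; cleared 0 line(s) (total 0); column heights now [0 0 5 4 6 6 6], max=6
Drop 4: O rot2 at col 5 lands with bottom-row=6; cleared 0 line(s) (total 0); column heights now [0 0 5 4 6 8 8], max=8
Drop 5: O rot3 at col 1 lands with bottom-row=5; cleared 0 line(s) (total 0); column heights now [0 7 7 4 6 8 8], max=8
Test piece O rot3 at col 4 (width 2): heights before test = [0 7 7 4 6 8 8]; fits = False

Answer: no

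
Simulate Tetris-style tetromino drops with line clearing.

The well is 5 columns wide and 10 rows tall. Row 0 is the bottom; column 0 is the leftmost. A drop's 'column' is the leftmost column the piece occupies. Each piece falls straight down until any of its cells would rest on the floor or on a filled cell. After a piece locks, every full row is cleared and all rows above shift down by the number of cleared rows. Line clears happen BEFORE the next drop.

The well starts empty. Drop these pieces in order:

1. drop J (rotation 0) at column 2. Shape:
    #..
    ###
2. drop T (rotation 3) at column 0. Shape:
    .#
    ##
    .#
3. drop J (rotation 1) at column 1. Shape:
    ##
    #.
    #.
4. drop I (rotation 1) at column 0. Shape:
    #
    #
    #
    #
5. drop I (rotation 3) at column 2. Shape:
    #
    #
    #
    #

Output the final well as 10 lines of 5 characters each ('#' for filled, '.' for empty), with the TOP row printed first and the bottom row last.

Answer: ..#..
..#..
..#..
..#..
###..
##...
##...
##...
###..
.####

Derivation:
Drop 1: J rot0 at col 2 lands with bottom-row=0; cleared 0 line(s) (total 0); column heights now [0 0 2 1 1], max=2
Drop 2: T rot3 at col 0 lands with bottom-row=0; cleared 0 line(s) (total 0); column heights now [2 3 2 1 1], max=3
Drop 3: J rot1 at col 1 lands with bottom-row=3; cleared 0 line(s) (total 0); column heights now [2 6 6 1 1], max=6
Drop 4: I rot1 at col 0 lands with bottom-row=2; cleared 0 line(s) (total 0); column heights now [6 6 6 1 1], max=6
Drop 5: I rot3 at col 2 lands with bottom-row=6; cleared 0 line(s) (total 0); column heights now [6 6 10 1 1], max=10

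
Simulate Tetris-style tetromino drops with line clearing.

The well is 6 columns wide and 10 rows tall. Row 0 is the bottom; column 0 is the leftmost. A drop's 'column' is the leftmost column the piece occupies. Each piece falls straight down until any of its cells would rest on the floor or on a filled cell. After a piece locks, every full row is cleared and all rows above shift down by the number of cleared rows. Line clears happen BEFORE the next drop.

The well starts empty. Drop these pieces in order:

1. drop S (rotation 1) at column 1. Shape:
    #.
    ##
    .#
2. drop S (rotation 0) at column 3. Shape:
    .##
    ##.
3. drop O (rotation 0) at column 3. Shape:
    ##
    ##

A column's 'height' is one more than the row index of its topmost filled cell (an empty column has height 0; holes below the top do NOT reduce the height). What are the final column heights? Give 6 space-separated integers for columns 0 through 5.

Answer: 0 3 2 4 4 2

Derivation:
Drop 1: S rot1 at col 1 lands with bottom-row=0; cleared 0 line(s) (total 0); column heights now [0 3 2 0 0 0], max=3
Drop 2: S rot0 at col 3 lands with bottom-row=0; cleared 0 line(s) (total 0); column heights now [0 3 2 1 2 2], max=3
Drop 3: O rot0 at col 3 lands with bottom-row=2; cleared 0 line(s) (total 0); column heights now [0 3 2 4 4 2], max=4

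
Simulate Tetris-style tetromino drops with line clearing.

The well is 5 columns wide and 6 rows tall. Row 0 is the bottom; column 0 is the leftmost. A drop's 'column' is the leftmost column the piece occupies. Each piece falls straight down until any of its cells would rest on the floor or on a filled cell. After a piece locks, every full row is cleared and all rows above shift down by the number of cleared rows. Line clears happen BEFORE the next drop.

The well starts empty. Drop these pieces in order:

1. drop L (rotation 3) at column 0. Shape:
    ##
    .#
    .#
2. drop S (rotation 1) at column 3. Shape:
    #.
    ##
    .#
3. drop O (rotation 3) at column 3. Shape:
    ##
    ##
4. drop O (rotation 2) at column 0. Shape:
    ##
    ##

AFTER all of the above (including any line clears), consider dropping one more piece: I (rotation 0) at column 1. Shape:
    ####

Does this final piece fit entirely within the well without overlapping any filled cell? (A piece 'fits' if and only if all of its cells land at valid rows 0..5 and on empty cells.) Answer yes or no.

Answer: yes

Derivation:
Drop 1: L rot3 at col 0 lands with bottom-row=0; cleared 0 line(s) (total 0); column heights now [3 3 0 0 0], max=3
Drop 2: S rot1 at col 3 lands with bottom-row=0; cleared 0 line(s) (total 0); column heights now [3 3 0 3 2], max=3
Drop 3: O rot3 at col 3 lands with bottom-row=3; cleared 0 line(s) (total 0); column heights now [3 3 0 5 5], max=5
Drop 4: O rot2 at col 0 lands with bottom-row=3; cleared 0 line(s) (total 0); column heights now [5 5 0 5 5], max=5
Test piece I rot0 at col 1 (width 4): heights before test = [5 5 0 5 5]; fits = True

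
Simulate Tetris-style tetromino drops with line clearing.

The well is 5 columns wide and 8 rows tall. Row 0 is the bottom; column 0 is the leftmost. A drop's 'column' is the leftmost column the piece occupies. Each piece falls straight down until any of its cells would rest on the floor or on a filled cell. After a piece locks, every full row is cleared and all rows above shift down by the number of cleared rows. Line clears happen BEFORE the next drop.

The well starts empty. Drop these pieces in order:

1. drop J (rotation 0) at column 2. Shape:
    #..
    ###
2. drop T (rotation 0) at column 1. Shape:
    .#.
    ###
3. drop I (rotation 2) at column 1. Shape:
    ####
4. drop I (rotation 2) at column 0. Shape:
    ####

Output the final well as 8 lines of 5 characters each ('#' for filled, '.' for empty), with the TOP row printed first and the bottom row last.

Drop 1: J rot0 at col 2 lands with bottom-row=0; cleared 0 line(s) (total 0); column heights now [0 0 2 1 1], max=2
Drop 2: T rot0 at col 1 lands with bottom-row=2; cleared 0 line(s) (total 0); column heights now [0 3 4 3 1], max=4
Drop 3: I rot2 at col 1 lands with bottom-row=4; cleared 0 line(s) (total 0); column heights now [0 5 5 5 5], max=5
Drop 4: I rot2 at col 0 lands with bottom-row=5; cleared 0 line(s) (total 0); column heights now [6 6 6 6 5], max=6

Answer: .....
.....
####.
.####
..#..
.###.
..#..
..###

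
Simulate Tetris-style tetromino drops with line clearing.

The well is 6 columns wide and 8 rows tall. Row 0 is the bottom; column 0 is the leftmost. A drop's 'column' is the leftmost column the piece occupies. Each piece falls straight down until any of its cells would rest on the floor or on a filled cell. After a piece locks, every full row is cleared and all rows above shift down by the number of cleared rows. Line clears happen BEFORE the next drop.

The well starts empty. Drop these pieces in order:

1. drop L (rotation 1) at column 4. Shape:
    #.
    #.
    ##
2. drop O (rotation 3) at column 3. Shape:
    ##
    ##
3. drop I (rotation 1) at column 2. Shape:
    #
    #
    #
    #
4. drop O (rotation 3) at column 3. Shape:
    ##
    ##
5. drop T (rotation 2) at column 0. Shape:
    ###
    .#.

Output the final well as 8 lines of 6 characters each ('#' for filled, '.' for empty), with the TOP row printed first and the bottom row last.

Answer: ......
...##.
...##.
#####.
.####.
..#.#.
..#.#.
..#.##

Derivation:
Drop 1: L rot1 at col 4 lands with bottom-row=0; cleared 0 line(s) (total 0); column heights now [0 0 0 0 3 1], max=3
Drop 2: O rot3 at col 3 lands with bottom-row=3; cleared 0 line(s) (total 0); column heights now [0 0 0 5 5 1], max=5
Drop 3: I rot1 at col 2 lands with bottom-row=0; cleared 0 line(s) (total 0); column heights now [0 0 4 5 5 1], max=5
Drop 4: O rot3 at col 3 lands with bottom-row=5; cleared 0 line(s) (total 0); column heights now [0 0 4 7 7 1], max=7
Drop 5: T rot2 at col 0 lands with bottom-row=3; cleared 0 line(s) (total 0); column heights now [5 5 5 7 7 1], max=7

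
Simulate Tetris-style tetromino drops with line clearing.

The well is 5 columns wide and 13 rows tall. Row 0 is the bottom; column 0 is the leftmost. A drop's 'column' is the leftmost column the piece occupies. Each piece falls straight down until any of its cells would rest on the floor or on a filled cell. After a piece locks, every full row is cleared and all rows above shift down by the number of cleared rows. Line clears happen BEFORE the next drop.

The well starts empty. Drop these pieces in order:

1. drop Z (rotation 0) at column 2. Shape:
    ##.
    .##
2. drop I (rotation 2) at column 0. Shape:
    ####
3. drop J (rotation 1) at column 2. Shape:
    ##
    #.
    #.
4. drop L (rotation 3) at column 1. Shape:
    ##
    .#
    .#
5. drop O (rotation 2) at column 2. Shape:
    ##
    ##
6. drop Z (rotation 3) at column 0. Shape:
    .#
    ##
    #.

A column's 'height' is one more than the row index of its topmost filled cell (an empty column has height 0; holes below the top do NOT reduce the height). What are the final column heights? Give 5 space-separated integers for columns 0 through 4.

Answer: 10 11 11 11 1

Derivation:
Drop 1: Z rot0 at col 2 lands with bottom-row=0; cleared 0 line(s) (total 0); column heights now [0 0 2 2 1], max=2
Drop 2: I rot2 at col 0 lands with bottom-row=2; cleared 0 line(s) (total 0); column heights now [3 3 3 3 1], max=3
Drop 3: J rot1 at col 2 lands with bottom-row=3; cleared 0 line(s) (total 0); column heights now [3 3 6 6 1], max=6
Drop 4: L rot3 at col 1 lands with bottom-row=6; cleared 0 line(s) (total 0); column heights now [3 9 9 6 1], max=9
Drop 5: O rot2 at col 2 lands with bottom-row=9; cleared 0 line(s) (total 0); column heights now [3 9 11 11 1], max=11
Drop 6: Z rot3 at col 0 lands with bottom-row=8; cleared 0 line(s) (total 0); column heights now [10 11 11 11 1], max=11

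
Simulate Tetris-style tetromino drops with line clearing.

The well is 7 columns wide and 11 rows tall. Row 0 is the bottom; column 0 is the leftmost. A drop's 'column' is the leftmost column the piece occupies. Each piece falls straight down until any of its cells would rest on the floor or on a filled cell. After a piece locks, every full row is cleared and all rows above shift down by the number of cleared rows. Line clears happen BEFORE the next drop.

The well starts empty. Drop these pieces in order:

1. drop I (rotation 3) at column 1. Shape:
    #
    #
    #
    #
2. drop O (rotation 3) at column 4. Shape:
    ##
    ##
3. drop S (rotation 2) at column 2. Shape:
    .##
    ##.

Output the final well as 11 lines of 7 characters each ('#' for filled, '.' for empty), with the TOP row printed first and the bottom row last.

Answer: .......
.......
.......
.......
.......
.......
.......
.#.....
.#.##..
.#####.
.#..##.

Derivation:
Drop 1: I rot3 at col 1 lands with bottom-row=0; cleared 0 line(s) (total 0); column heights now [0 4 0 0 0 0 0], max=4
Drop 2: O rot3 at col 4 lands with bottom-row=0; cleared 0 line(s) (total 0); column heights now [0 4 0 0 2 2 0], max=4
Drop 3: S rot2 at col 2 lands with bottom-row=1; cleared 0 line(s) (total 0); column heights now [0 4 2 3 3 2 0], max=4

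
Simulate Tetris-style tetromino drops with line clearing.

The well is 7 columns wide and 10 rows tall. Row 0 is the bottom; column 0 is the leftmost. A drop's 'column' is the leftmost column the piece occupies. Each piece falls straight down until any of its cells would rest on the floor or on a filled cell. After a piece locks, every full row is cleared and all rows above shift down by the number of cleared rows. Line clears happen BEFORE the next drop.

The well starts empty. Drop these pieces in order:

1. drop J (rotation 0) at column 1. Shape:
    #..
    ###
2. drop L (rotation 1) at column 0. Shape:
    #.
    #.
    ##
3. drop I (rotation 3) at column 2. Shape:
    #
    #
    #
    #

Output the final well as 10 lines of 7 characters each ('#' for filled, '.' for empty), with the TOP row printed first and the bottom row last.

Drop 1: J rot0 at col 1 lands with bottom-row=0; cleared 0 line(s) (total 0); column heights now [0 2 1 1 0 0 0], max=2
Drop 2: L rot1 at col 0 lands with bottom-row=2; cleared 0 line(s) (total 0); column heights now [5 3 1 1 0 0 0], max=5
Drop 3: I rot3 at col 2 lands with bottom-row=1; cleared 0 line(s) (total 0); column heights now [5 3 5 1 0 0 0], max=5

Answer: .......
.......
.......
.......
.......
#.#....
#.#....
###....
.##....
.###...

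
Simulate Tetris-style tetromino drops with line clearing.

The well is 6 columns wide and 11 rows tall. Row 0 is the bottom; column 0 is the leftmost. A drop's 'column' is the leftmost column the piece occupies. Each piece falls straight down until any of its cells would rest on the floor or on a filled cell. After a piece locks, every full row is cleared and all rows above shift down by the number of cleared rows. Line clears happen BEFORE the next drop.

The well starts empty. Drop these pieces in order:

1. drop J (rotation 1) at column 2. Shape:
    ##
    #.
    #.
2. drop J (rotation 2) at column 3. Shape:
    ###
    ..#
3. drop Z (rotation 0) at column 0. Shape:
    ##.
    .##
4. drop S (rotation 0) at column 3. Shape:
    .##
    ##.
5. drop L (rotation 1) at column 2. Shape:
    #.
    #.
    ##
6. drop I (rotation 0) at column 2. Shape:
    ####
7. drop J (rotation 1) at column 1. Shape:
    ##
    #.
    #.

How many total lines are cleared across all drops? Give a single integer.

Drop 1: J rot1 at col 2 lands with bottom-row=0; cleared 0 line(s) (total 0); column heights now [0 0 3 3 0 0], max=3
Drop 2: J rot2 at col 3 lands with bottom-row=2; cleared 0 line(s) (total 0); column heights now [0 0 3 4 4 4], max=4
Drop 3: Z rot0 at col 0 lands with bottom-row=3; cleared 0 line(s) (total 0); column heights now [5 5 4 4 4 4], max=5
Drop 4: S rot0 at col 3 lands with bottom-row=4; cleared 0 line(s) (total 0); column heights now [5 5 4 5 6 6], max=6
Drop 5: L rot1 at col 2 lands with bottom-row=5; cleared 0 line(s) (total 0); column heights now [5 5 8 6 6 6], max=8
Drop 6: I rot0 at col 2 lands with bottom-row=8; cleared 0 line(s) (total 0); column heights now [5 5 9 9 9 9], max=9
Drop 7: J rot1 at col 1 lands with bottom-row=7; cleared 0 line(s) (total 0); column heights now [5 10 10 9 9 9], max=10

Answer: 0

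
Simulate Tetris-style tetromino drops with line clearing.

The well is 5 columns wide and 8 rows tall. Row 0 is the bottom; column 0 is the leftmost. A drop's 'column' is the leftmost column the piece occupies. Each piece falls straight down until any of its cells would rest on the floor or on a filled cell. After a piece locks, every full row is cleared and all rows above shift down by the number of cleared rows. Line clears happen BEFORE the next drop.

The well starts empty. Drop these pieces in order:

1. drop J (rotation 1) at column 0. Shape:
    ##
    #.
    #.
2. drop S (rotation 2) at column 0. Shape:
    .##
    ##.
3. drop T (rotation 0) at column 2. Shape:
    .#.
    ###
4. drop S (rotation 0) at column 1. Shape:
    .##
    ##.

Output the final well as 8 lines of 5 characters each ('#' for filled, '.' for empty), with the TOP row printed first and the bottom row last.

Drop 1: J rot1 at col 0 lands with bottom-row=0; cleared 0 line(s) (total 0); column heights now [3 3 0 0 0], max=3
Drop 2: S rot2 at col 0 lands with bottom-row=3; cleared 0 line(s) (total 0); column heights now [4 5 5 0 0], max=5
Drop 3: T rot0 at col 2 lands with bottom-row=5; cleared 0 line(s) (total 0); column heights now [4 5 6 7 6], max=7
Drop 4: S rot0 at col 1 lands with bottom-row=6; cleared 0 line(s) (total 0); column heights now [4 7 8 8 6], max=8

Answer: ..##.
.###.
..###
.##..
##...
##...
#....
#....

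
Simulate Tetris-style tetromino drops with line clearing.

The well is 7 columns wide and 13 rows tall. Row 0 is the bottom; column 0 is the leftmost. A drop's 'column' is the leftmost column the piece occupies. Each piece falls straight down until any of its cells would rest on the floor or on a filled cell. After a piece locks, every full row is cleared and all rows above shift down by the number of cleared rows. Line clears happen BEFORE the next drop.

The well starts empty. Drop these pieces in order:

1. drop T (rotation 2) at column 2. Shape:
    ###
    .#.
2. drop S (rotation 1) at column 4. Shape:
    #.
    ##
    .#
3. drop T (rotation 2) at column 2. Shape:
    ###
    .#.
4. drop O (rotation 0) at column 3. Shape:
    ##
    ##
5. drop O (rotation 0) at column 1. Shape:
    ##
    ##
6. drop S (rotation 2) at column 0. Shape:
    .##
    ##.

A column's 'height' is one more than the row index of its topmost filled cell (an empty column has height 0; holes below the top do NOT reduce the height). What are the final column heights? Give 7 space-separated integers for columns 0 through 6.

Drop 1: T rot2 at col 2 lands with bottom-row=0; cleared 0 line(s) (total 0); column heights now [0 0 2 2 2 0 0], max=2
Drop 2: S rot1 at col 4 lands with bottom-row=1; cleared 0 line(s) (total 0); column heights now [0 0 2 2 4 3 0], max=4
Drop 3: T rot2 at col 2 lands with bottom-row=3; cleared 0 line(s) (total 0); column heights now [0 0 5 5 5 3 0], max=5
Drop 4: O rot0 at col 3 lands with bottom-row=5; cleared 0 line(s) (total 0); column heights now [0 0 5 7 7 3 0], max=7
Drop 5: O rot0 at col 1 lands with bottom-row=5; cleared 0 line(s) (total 0); column heights now [0 7 7 7 7 3 0], max=7
Drop 6: S rot2 at col 0 lands with bottom-row=7; cleared 0 line(s) (total 0); column heights now [8 9 9 7 7 3 0], max=9

Answer: 8 9 9 7 7 3 0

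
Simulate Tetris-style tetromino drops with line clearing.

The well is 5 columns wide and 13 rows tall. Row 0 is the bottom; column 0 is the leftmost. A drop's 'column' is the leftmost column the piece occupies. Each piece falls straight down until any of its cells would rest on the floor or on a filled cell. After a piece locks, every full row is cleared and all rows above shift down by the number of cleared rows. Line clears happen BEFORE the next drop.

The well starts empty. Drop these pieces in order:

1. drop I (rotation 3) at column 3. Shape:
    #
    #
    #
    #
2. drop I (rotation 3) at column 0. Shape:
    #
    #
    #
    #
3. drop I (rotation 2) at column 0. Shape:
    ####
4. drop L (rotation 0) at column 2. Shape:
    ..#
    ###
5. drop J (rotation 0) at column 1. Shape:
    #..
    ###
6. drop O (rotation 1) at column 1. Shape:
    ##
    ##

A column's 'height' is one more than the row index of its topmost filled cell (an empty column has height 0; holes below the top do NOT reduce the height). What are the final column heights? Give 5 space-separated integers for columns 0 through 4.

Drop 1: I rot3 at col 3 lands with bottom-row=0; cleared 0 line(s) (total 0); column heights now [0 0 0 4 0], max=4
Drop 2: I rot3 at col 0 lands with bottom-row=0; cleared 0 line(s) (total 0); column heights now [4 0 0 4 0], max=4
Drop 3: I rot2 at col 0 lands with bottom-row=4; cleared 0 line(s) (total 0); column heights now [5 5 5 5 0], max=5
Drop 4: L rot0 at col 2 lands with bottom-row=5; cleared 0 line(s) (total 0); column heights now [5 5 6 6 7], max=7
Drop 5: J rot0 at col 1 lands with bottom-row=6; cleared 0 line(s) (total 0); column heights now [5 8 7 7 7], max=8
Drop 6: O rot1 at col 1 lands with bottom-row=8; cleared 0 line(s) (total 0); column heights now [5 10 10 7 7], max=10

Answer: 5 10 10 7 7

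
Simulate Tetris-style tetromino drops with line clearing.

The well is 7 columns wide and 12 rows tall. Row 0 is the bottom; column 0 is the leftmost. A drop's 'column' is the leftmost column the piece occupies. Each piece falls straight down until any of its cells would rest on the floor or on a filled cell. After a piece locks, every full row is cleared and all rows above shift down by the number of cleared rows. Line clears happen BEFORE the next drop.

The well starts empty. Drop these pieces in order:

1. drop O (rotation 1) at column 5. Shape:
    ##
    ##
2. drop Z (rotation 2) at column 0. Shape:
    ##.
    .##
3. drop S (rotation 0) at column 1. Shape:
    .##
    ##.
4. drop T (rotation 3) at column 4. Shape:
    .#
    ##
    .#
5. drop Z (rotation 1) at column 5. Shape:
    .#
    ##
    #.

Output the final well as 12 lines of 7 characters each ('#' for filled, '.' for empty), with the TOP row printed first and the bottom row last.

Drop 1: O rot1 at col 5 lands with bottom-row=0; cleared 0 line(s) (total 0); column heights now [0 0 0 0 0 2 2], max=2
Drop 2: Z rot2 at col 0 lands with bottom-row=0; cleared 0 line(s) (total 0); column heights now [2 2 1 0 0 2 2], max=2
Drop 3: S rot0 at col 1 lands with bottom-row=2; cleared 0 line(s) (total 0); column heights now [2 3 4 4 0 2 2], max=4
Drop 4: T rot3 at col 4 lands with bottom-row=2; cleared 0 line(s) (total 0); column heights now [2 3 4 4 4 5 2], max=5
Drop 5: Z rot1 at col 5 lands with bottom-row=5; cleared 0 line(s) (total 0); column heights now [2 3 4 4 4 7 8], max=8

Answer: .......
.......
.......
.......
......#
.....##
.....#.
.....#.
..####.
.##..#.
##...##
.##..##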